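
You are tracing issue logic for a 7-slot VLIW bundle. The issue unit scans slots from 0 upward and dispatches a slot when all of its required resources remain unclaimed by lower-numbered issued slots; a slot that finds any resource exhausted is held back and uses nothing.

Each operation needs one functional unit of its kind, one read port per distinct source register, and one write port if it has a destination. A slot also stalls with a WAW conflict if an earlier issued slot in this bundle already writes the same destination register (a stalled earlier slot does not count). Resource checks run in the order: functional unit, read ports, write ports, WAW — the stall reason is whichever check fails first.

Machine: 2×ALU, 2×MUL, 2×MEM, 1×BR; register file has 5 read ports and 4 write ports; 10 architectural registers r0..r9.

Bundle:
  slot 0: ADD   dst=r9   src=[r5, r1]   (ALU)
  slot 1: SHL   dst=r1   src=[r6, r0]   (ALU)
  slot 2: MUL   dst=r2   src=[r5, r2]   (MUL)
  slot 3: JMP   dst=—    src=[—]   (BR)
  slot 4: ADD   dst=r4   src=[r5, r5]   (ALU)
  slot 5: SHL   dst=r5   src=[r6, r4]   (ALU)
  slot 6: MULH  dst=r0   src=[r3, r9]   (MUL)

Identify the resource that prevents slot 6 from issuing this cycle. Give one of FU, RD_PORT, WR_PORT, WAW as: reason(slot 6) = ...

reason(slot 6) = RD_PORT

[0] ALU needs rd=2 wr=1: ok; after: ALU=1 MUL=2 MEM=2 BR=1, R=3, W=3
[1] ALU needs rd=2 wr=1: ok; after: ALU=0 MUL=2 MEM=2 BR=1, R=1, W=2
[2] MUL needs rd=2 wr=1: RD_PORT; after: ALU=0 MUL=2 MEM=2 BR=1, R=1, W=2
[3] BR needs rd=0 wr=0: ok; after: ALU=0 MUL=2 MEM=2 BR=0, R=1, W=2
[4] ALU needs rd=1 wr=1: FU; after: ALU=0 MUL=2 MEM=2 BR=0, R=1, W=2
[5] ALU needs rd=2 wr=1: FU; after: ALU=0 MUL=2 MEM=2 BR=0, R=1, W=2
[6] MUL needs rd=2 wr=1: RD_PORT; after: ALU=0 MUL=2 MEM=2 BR=0, R=1, W=2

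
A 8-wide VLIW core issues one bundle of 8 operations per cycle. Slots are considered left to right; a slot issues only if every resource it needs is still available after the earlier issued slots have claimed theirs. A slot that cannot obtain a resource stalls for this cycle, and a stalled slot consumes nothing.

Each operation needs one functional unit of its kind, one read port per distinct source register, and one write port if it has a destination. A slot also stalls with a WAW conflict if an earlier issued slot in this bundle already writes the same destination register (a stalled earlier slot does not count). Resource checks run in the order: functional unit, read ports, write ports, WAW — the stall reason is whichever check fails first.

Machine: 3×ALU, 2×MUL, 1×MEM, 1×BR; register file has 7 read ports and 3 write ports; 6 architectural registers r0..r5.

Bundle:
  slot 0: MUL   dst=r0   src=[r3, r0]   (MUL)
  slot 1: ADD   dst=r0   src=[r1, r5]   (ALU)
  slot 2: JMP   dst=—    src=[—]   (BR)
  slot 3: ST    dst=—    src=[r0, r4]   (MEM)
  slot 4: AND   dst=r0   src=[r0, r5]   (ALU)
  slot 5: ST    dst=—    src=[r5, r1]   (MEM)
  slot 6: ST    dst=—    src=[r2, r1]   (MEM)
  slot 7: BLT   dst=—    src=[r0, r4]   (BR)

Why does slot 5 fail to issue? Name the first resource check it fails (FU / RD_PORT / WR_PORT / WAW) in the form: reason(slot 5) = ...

reason(slot 5) = FU

slot 0 (MUL): ISSUE — free A3,Mu1,Ld1,B1 rp5 wp2
slot 1 (ALU): stall WAW — free A3,Mu1,Ld1,B1 rp5 wp2
slot 2 (BR): ISSUE — free A3,Mu1,Ld1,B0 rp5 wp2
slot 3 (MEM): ISSUE — free A3,Mu1,Ld0,B0 rp3 wp2
slot 4 (ALU): stall WAW — free A3,Mu1,Ld0,B0 rp3 wp2
slot 5 (MEM): stall FU — free A3,Mu1,Ld0,B0 rp3 wp2
slot 6 (MEM): stall FU — free A3,Mu1,Ld0,B0 rp3 wp2
slot 7 (BR): stall FU — free A3,Mu1,Ld0,B0 rp3 wp2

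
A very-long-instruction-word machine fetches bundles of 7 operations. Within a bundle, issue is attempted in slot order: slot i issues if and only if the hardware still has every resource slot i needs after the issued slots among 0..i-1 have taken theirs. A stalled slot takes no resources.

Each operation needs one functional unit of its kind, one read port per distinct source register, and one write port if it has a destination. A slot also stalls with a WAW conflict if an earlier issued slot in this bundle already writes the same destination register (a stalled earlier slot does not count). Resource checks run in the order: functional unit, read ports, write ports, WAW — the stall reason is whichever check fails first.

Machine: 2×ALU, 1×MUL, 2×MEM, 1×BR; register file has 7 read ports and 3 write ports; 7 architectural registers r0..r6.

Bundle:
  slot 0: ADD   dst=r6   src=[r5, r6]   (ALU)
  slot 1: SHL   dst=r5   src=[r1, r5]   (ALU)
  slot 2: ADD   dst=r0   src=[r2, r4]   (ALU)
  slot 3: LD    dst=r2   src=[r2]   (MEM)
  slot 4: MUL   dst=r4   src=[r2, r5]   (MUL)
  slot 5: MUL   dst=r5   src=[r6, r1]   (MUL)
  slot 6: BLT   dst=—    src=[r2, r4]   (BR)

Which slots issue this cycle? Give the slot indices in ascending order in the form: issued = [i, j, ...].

issued = [0, 1, 3, 6]

  0. ALU→r6 ⇒ go  {1A/1Mu/2Ld/1B | 5r 2w}
  1. ALU→r5 ⇒ go  {0A/1Mu/2Ld/1B | 3r 1w}
  2. ALU→r0 ⇒ no(FU)  {0A/1Mu/2Ld/1B | 3r 1w}
  3. MEM→r2 ⇒ go  {0A/1Mu/1Ld/1B | 2r 0w}
  4. MUL→r4 ⇒ no(WR_PORT)  {0A/1Mu/1Ld/1B | 2r 0w}
  5. MUL→r5 ⇒ no(WR_PORT)  {0A/1Mu/1Ld/1B | 2r 0w}
  6. BR ⇒ go  {0A/1Mu/1Ld/0B | 0r 0w}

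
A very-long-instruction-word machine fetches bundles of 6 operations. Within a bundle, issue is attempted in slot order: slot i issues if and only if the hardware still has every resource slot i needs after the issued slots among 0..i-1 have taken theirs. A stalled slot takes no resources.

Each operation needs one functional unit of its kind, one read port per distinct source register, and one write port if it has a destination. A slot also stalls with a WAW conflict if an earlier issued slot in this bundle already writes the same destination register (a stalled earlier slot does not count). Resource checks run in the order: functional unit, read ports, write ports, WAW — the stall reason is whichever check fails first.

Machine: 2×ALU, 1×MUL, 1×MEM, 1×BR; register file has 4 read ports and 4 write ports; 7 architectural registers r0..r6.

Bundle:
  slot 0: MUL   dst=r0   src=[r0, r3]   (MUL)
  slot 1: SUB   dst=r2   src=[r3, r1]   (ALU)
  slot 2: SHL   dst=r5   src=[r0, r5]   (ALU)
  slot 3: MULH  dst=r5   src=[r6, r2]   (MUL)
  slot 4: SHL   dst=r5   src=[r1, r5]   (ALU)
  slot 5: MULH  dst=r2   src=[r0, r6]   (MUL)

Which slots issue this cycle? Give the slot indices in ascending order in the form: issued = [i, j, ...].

  0. MUL→r0 ⇒ go  {2A/0Mu/1Ld/1B | 2r 3w}
  1. ALU→r2 ⇒ go  {1A/0Mu/1Ld/1B | 0r 2w}
  2. ALU→r5 ⇒ no(RD_PORT)  {1A/0Mu/1Ld/1B | 0r 2w}
  3. MUL→r5 ⇒ no(FU)  {1A/0Mu/1Ld/1B | 0r 2w}
  4. ALU→r5 ⇒ no(RD_PORT)  {1A/0Mu/1Ld/1B | 0r 2w}
  5. MUL→r2 ⇒ no(FU)  {1A/0Mu/1Ld/1B | 0r 2w}

issued = [0, 1]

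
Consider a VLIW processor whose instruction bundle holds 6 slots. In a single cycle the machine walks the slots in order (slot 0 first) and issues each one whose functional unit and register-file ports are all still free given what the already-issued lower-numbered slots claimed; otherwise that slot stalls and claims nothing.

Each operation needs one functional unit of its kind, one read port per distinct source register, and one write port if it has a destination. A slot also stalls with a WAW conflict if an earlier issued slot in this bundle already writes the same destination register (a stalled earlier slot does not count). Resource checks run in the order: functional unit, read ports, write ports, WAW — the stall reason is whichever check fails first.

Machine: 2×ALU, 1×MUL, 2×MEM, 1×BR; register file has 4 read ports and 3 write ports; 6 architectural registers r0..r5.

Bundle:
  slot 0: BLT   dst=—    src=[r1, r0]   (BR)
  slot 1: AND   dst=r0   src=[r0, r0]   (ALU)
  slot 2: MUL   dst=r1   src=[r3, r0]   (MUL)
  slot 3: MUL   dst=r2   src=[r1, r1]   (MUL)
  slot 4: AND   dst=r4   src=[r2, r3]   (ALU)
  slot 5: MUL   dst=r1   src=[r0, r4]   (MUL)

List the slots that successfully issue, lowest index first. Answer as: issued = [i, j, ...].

issued = [0, 1, 3]

  0. BR ⇒ go  {2A/1Mu/2Ld/0B | 2r 3w}
  1. ALU→r0 ⇒ go  {1A/1Mu/2Ld/0B | 1r 2w}
  2. MUL→r1 ⇒ no(RD_PORT)  {1A/1Mu/2Ld/0B | 1r 2w}
  3. MUL→r2 ⇒ go  {1A/0Mu/2Ld/0B | 0r 1w}
  4. ALU→r4 ⇒ no(RD_PORT)  {1A/0Mu/2Ld/0B | 0r 1w}
  5. MUL→r1 ⇒ no(FU)  {1A/0Mu/2Ld/0B | 0r 1w}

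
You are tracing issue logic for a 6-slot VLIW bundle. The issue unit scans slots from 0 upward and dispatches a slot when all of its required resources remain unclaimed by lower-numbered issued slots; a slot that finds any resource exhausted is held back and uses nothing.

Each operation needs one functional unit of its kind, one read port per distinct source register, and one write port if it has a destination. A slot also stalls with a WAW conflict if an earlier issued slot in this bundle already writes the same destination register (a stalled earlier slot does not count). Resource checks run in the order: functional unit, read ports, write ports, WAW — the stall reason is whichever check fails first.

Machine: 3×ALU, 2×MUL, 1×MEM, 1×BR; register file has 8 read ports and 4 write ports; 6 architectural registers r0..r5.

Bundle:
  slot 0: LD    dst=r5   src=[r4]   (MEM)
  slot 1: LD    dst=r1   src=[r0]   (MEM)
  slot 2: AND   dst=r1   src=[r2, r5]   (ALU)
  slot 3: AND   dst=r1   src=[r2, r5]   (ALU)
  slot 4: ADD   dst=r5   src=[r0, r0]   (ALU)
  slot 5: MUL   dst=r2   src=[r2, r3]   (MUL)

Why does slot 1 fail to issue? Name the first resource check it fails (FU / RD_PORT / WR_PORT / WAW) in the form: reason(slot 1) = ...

reason(slot 1) = FU

slot 0 (MEM): ISSUE — free A3,Mu2,Ld0,B1 rp7 wp3
slot 1 (MEM): stall FU — free A3,Mu2,Ld0,B1 rp7 wp3
slot 2 (ALU): ISSUE — free A2,Mu2,Ld0,B1 rp5 wp2
slot 3 (ALU): stall WAW — free A2,Mu2,Ld0,B1 rp5 wp2
slot 4 (ALU): stall WAW — free A2,Mu2,Ld0,B1 rp5 wp2
slot 5 (MUL): ISSUE — free A2,Mu1,Ld0,B1 rp3 wp1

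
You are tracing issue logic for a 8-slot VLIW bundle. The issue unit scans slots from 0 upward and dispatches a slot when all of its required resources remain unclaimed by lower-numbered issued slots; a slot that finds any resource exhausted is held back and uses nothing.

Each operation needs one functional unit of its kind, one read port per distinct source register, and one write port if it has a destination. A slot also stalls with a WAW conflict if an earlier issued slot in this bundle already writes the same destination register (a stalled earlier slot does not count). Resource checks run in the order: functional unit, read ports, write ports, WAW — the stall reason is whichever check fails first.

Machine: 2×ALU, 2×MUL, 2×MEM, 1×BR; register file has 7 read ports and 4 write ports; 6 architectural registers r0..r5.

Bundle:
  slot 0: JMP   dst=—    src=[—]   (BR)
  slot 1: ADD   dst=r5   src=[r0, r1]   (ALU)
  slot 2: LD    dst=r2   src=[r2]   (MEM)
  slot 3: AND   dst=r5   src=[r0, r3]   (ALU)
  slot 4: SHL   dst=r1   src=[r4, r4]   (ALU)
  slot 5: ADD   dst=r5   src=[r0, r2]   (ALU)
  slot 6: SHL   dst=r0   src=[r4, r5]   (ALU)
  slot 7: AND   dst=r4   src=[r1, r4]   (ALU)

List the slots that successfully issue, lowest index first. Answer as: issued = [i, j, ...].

(0) want 1×BR +0rd +0wr — yes → AL2|MU2|ME2|BR0|rd7|wr4
(1) want 1×ALU +2rd +1wr — yes → AL1|MU2|ME2|BR0|rd5|wr3
(2) want 1×MEM +1rd +1wr — yes → AL1|MU2|ME1|BR0|rd4|wr2
(3) want 1×ALU +2rd +1wr — WAW → AL1|MU2|ME1|BR0|rd4|wr2
(4) want 1×ALU +1rd +1wr — yes → AL0|MU2|ME1|BR0|rd3|wr1
(5) want 1×ALU +2rd +1wr — FU → AL0|MU2|ME1|BR0|rd3|wr1
(6) want 1×ALU +2rd +1wr — FU → AL0|MU2|ME1|BR0|rd3|wr1
(7) want 1×ALU +2rd +1wr — FU → AL0|MU2|ME1|BR0|rd3|wr1

issued = [0, 1, 2, 4]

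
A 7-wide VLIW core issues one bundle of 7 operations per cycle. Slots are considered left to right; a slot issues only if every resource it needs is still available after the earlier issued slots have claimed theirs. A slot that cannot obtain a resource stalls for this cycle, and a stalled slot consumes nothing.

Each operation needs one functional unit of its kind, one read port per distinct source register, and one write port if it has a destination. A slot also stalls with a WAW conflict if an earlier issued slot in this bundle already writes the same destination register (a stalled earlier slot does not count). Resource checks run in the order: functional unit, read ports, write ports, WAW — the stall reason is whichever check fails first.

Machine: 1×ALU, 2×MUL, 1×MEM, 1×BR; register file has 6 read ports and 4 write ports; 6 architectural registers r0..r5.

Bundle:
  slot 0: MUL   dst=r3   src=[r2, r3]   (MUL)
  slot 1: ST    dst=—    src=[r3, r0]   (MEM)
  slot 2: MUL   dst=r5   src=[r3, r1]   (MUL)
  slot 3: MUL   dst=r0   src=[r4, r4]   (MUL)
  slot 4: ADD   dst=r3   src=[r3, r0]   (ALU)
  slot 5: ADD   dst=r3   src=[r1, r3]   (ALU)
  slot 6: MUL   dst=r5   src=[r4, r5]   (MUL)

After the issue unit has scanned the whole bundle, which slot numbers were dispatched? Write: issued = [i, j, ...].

issued = [0, 1, 2]

(0) want 1×MUL +2rd +1wr — yes → AL1|MU1|ME1|BR1|rd4|wr3
(1) want 1×MEM +2rd +0wr — yes → AL1|MU1|ME0|BR1|rd2|wr3
(2) want 1×MUL +2rd +1wr — yes → AL1|MU0|ME0|BR1|rd0|wr2
(3) want 1×MUL +1rd +1wr — FU → AL1|MU0|ME0|BR1|rd0|wr2
(4) want 1×ALU +2rd +1wr — RD_PORT → AL1|MU0|ME0|BR1|rd0|wr2
(5) want 1×ALU +2rd +1wr — RD_PORT → AL1|MU0|ME0|BR1|rd0|wr2
(6) want 1×MUL +2rd +1wr — FU → AL1|MU0|ME0|BR1|rd0|wr2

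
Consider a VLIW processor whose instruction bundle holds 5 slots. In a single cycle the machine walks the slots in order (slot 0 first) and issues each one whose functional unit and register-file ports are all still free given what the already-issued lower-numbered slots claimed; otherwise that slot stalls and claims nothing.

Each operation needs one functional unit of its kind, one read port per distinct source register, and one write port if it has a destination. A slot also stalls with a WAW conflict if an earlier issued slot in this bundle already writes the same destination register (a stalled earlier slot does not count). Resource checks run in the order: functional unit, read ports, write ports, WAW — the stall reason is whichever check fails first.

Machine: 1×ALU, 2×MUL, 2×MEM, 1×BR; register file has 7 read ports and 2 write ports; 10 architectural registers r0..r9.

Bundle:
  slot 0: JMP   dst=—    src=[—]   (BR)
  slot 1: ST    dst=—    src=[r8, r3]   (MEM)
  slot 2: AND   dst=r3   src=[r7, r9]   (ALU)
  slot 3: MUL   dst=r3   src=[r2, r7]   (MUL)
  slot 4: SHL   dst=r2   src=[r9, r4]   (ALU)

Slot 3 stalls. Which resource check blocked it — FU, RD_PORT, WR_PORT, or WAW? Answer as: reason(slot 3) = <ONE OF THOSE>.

reason(slot 3) = WAW

slot 0 (BR): ISSUE — free A1,Mu2,Ld2,B0 rp7 wp2
slot 1 (MEM): ISSUE — free A1,Mu2,Ld1,B0 rp5 wp2
slot 2 (ALU): ISSUE — free A0,Mu2,Ld1,B0 rp3 wp1
slot 3 (MUL): stall WAW — free A0,Mu2,Ld1,B0 rp3 wp1
slot 4 (ALU): stall FU — free A0,Mu2,Ld1,B0 rp3 wp1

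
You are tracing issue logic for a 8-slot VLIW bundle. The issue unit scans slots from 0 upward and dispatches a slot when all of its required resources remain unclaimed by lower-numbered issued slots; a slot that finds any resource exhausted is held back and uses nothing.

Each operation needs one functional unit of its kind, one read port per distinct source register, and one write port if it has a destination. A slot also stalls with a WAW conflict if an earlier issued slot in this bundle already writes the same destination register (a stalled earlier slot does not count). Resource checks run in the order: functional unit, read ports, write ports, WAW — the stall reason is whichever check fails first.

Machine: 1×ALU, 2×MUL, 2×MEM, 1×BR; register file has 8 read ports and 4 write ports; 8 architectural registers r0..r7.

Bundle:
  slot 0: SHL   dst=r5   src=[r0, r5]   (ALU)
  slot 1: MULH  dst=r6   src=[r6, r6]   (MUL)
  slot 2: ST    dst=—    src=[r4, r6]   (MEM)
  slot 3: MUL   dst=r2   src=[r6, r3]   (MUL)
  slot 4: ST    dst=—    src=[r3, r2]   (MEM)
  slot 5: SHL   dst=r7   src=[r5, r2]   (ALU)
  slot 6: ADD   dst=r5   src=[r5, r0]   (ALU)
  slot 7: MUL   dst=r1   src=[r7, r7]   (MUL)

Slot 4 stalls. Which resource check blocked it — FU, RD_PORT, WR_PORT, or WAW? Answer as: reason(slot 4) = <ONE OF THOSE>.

reason(slot 4) = RD_PORT

[0] ALU needs rd=2 wr=1: ok; after: ALU=0 MUL=2 MEM=2 BR=1, R=6, W=3
[1] MUL needs rd=1 wr=1: ok; after: ALU=0 MUL=1 MEM=2 BR=1, R=5, W=2
[2] MEM needs rd=2 wr=0: ok; after: ALU=0 MUL=1 MEM=1 BR=1, R=3, W=2
[3] MUL needs rd=2 wr=1: ok; after: ALU=0 MUL=0 MEM=1 BR=1, R=1, W=1
[4] MEM needs rd=2 wr=0: RD_PORT; after: ALU=0 MUL=0 MEM=1 BR=1, R=1, W=1
[5] ALU needs rd=2 wr=1: FU; after: ALU=0 MUL=0 MEM=1 BR=1, R=1, W=1
[6] ALU needs rd=2 wr=1: FU; after: ALU=0 MUL=0 MEM=1 BR=1, R=1, W=1
[7] MUL needs rd=1 wr=1: FU; after: ALU=0 MUL=0 MEM=1 BR=1, R=1, W=1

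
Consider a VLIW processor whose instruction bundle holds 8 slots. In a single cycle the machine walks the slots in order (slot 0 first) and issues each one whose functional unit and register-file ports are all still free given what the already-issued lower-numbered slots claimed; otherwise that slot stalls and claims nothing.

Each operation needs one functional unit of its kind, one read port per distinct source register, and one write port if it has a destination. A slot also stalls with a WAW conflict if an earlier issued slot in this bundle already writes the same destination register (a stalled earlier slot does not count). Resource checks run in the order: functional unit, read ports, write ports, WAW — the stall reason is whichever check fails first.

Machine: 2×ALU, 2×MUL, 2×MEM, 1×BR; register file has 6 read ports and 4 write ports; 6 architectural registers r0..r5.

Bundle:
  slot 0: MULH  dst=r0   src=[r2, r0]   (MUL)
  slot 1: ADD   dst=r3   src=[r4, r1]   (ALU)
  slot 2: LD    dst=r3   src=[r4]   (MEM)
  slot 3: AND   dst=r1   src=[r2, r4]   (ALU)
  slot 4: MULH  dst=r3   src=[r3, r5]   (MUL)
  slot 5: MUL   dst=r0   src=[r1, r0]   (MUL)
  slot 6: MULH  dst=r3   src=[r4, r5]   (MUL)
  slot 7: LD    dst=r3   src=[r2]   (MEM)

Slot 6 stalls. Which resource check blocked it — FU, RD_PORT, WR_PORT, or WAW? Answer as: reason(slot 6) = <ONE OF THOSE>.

reason(slot 6) = RD_PORT

(0) want 1×MUL +2rd +1wr — yes → AL2|MU1|ME2|BR1|rd4|wr3
(1) want 1×ALU +2rd +1wr — yes → AL1|MU1|ME2|BR1|rd2|wr2
(2) want 1×MEM +1rd +1wr — WAW → AL1|MU1|ME2|BR1|rd2|wr2
(3) want 1×ALU +2rd +1wr — yes → AL0|MU1|ME2|BR1|rd0|wr1
(4) want 1×MUL +2rd +1wr — RD_PORT → AL0|MU1|ME2|BR1|rd0|wr1
(5) want 1×MUL +2rd +1wr — RD_PORT → AL0|MU1|ME2|BR1|rd0|wr1
(6) want 1×MUL +2rd +1wr — RD_PORT → AL0|MU1|ME2|BR1|rd0|wr1
(7) want 1×MEM +1rd +1wr — RD_PORT → AL0|MU1|ME2|BR1|rd0|wr1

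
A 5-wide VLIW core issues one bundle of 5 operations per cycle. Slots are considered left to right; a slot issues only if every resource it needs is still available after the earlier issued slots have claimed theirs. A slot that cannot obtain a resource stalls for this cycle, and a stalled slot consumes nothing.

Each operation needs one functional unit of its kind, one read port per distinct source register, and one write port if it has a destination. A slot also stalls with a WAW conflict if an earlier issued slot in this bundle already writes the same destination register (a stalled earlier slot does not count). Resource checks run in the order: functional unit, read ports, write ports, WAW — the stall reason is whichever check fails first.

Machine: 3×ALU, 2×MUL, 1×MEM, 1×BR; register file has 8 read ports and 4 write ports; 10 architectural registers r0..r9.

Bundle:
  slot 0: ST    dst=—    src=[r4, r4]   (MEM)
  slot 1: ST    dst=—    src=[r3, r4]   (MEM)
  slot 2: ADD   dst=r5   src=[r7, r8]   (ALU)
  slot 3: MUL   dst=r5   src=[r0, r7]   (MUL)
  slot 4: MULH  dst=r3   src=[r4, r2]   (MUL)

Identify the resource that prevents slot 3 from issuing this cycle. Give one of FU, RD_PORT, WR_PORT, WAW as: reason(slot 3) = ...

(0) want 1×MEM +1rd +0wr — yes → AL3|MU2|ME0|BR1|rd7|wr4
(1) want 1×MEM +2rd +0wr — FU → AL3|MU2|ME0|BR1|rd7|wr4
(2) want 1×ALU +2rd +1wr — yes → AL2|MU2|ME0|BR1|rd5|wr3
(3) want 1×MUL +2rd +1wr — WAW → AL2|MU2|ME0|BR1|rd5|wr3
(4) want 1×MUL +2rd +1wr — yes → AL2|MU1|ME0|BR1|rd3|wr2

reason(slot 3) = WAW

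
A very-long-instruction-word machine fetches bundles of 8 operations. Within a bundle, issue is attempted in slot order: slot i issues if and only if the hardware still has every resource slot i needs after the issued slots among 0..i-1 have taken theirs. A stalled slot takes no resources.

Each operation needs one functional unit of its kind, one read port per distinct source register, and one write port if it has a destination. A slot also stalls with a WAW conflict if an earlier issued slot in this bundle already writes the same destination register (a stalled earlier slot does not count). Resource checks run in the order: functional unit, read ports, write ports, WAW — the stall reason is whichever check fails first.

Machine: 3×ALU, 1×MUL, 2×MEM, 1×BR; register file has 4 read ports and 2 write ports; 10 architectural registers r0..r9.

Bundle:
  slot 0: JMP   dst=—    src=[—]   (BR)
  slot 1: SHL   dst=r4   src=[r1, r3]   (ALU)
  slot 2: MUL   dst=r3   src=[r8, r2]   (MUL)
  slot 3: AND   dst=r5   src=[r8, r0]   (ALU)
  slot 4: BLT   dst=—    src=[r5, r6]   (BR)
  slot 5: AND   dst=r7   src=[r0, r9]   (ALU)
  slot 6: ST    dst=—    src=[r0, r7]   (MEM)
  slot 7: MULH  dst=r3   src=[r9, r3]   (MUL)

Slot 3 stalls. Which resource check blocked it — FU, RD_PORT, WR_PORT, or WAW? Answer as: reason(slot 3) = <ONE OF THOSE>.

#0 BR src=- dispatched  <A:3 Mu:1 Ld:2 B:0 rd:4 wr:2>
#1 ALU src=r1,r3 dispatched  <A:2 Mu:1 Ld:2 B:0 rd:2 wr:1>
#2 MUL src=r8,r2 dispatched  <A:2 Mu:0 Ld:2 B:0 rd:0 wr:0>
#3 ALU src=r8,r0 held:RD_PORT  <A:2 Mu:0 Ld:2 B:0 rd:0 wr:0>
#4 BR src=r5,r6 held:FU  <A:2 Mu:0 Ld:2 B:0 rd:0 wr:0>
#5 ALU src=r0,r9 held:RD_PORT  <A:2 Mu:0 Ld:2 B:0 rd:0 wr:0>
#6 MEM src=r0,r7 held:RD_PORT  <A:2 Mu:0 Ld:2 B:0 rd:0 wr:0>
#7 MUL src=r9,r3 held:FU  <A:2 Mu:0 Ld:2 B:0 rd:0 wr:0>

reason(slot 3) = RD_PORT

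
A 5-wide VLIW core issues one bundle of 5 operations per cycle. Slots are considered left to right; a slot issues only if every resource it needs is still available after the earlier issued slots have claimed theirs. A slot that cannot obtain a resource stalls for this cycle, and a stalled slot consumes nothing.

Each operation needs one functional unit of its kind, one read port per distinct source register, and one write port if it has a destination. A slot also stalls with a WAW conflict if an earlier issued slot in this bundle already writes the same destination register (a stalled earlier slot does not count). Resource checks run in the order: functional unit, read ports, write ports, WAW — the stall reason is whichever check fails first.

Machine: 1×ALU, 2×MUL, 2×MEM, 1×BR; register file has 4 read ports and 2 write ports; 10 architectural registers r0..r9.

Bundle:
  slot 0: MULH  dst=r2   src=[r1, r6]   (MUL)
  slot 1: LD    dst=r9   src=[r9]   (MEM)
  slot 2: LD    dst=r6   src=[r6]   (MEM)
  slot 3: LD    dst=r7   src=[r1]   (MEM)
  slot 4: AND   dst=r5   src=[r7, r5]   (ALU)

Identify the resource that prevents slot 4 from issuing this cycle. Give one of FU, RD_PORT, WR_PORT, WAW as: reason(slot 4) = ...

reason(slot 4) = RD_PORT

  0. MUL→r2 ⇒ go  {1A/1Mu/2Ld/1B | 2r 1w}
  1. MEM→r9 ⇒ go  {1A/1Mu/1Ld/1B | 1r 0w}
  2. MEM→r6 ⇒ no(WR_PORT)  {1A/1Mu/1Ld/1B | 1r 0w}
  3. MEM→r7 ⇒ no(WR_PORT)  {1A/1Mu/1Ld/1B | 1r 0w}
  4. ALU→r5 ⇒ no(RD_PORT)  {1A/1Mu/1Ld/1B | 1r 0w}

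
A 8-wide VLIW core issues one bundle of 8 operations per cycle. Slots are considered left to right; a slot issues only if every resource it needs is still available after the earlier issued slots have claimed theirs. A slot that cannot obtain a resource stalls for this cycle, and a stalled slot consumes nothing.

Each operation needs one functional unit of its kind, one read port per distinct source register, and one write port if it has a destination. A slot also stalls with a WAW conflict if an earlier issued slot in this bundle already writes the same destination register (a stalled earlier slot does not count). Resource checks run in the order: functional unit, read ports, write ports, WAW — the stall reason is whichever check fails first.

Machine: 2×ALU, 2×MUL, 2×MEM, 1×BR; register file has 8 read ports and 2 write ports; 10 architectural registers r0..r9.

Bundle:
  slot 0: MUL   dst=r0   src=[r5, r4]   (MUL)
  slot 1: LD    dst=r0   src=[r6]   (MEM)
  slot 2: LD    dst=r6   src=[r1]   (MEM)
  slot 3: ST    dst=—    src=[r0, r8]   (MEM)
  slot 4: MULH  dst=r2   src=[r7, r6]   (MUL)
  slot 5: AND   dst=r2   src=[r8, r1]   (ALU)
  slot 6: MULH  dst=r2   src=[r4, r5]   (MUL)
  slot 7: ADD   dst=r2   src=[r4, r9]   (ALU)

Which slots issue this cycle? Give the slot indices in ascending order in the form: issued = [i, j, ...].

issued = [0, 2, 3]

#0 MUL src=r5,r4 dispatched  <A:2 Mu:1 Ld:2 B:1 rd:6 wr:1>
#1 MEM src=r6 held:WAW  <A:2 Mu:1 Ld:2 B:1 rd:6 wr:1>
#2 MEM src=r1 dispatched  <A:2 Mu:1 Ld:1 B:1 rd:5 wr:0>
#3 MEM src=r0,r8 dispatched  <A:2 Mu:1 Ld:0 B:1 rd:3 wr:0>
#4 MUL src=r7,r6 held:WR_PORT  <A:2 Mu:1 Ld:0 B:1 rd:3 wr:0>
#5 ALU src=r8,r1 held:WR_PORT  <A:2 Mu:1 Ld:0 B:1 rd:3 wr:0>
#6 MUL src=r4,r5 held:WR_PORT  <A:2 Mu:1 Ld:0 B:1 rd:3 wr:0>
#7 ALU src=r4,r9 held:WR_PORT  <A:2 Mu:1 Ld:0 B:1 rd:3 wr:0>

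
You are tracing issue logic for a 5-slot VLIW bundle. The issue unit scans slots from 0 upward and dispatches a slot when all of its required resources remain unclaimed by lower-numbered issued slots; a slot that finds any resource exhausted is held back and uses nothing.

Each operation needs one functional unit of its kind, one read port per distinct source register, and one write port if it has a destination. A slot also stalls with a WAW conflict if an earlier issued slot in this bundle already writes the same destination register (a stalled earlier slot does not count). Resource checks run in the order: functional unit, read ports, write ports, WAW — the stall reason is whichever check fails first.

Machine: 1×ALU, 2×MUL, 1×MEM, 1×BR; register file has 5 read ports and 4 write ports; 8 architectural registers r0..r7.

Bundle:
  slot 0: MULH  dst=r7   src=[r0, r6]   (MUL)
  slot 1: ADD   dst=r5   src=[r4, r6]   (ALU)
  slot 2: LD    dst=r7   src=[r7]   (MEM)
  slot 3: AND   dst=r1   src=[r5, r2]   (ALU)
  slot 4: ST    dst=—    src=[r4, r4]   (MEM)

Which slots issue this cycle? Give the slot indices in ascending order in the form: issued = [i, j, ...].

issued = [0, 1, 4]

[0] MUL needs rd=2 wr=1: ok; after: ALU=1 MUL=1 MEM=1 BR=1, R=3, W=3
[1] ALU needs rd=2 wr=1: ok; after: ALU=0 MUL=1 MEM=1 BR=1, R=1, W=2
[2] MEM needs rd=1 wr=1: WAW; after: ALU=0 MUL=1 MEM=1 BR=1, R=1, W=2
[3] ALU needs rd=2 wr=1: FU; after: ALU=0 MUL=1 MEM=1 BR=1, R=1, W=2
[4] MEM needs rd=1 wr=0: ok; after: ALU=0 MUL=1 MEM=0 BR=1, R=0, W=2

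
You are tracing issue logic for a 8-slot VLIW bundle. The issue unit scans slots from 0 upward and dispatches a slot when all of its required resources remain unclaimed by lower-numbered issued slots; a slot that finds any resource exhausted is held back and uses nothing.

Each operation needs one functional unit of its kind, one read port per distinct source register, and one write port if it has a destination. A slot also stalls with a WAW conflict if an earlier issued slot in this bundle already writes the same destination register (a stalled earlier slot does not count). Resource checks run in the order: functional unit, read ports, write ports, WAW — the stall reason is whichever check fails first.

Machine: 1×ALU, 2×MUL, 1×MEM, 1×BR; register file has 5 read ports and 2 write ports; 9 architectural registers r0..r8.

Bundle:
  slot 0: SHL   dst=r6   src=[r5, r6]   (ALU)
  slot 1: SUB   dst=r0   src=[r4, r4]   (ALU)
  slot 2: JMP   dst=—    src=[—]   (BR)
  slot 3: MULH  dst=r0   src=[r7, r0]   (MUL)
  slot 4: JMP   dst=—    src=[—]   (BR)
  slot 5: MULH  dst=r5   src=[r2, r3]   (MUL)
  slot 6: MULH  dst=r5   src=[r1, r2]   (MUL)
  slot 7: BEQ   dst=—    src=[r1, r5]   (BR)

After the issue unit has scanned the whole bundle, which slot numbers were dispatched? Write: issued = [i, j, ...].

(0) want 1×ALU +2rd +1wr — yes → AL0|MU2|ME1|BR1|rd3|wr1
(1) want 1×ALU +1rd +1wr — FU → AL0|MU2|ME1|BR1|rd3|wr1
(2) want 1×BR +0rd +0wr — yes → AL0|MU2|ME1|BR0|rd3|wr1
(3) want 1×MUL +2rd +1wr — yes → AL0|MU1|ME1|BR0|rd1|wr0
(4) want 1×BR +0rd +0wr — FU → AL0|MU1|ME1|BR0|rd1|wr0
(5) want 1×MUL +2rd +1wr — RD_PORT → AL0|MU1|ME1|BR0|rd1|wr0
(6) want 1×MUL +2rd +1wr — RD_PORT → AL0|MU1|ME1|BR0|rd1|wr0
(7) want 1×BR +2rd +0wr — FU → AL0|MU1|ME1|BR0|rd1|wr0

issued = [0, 2, 3]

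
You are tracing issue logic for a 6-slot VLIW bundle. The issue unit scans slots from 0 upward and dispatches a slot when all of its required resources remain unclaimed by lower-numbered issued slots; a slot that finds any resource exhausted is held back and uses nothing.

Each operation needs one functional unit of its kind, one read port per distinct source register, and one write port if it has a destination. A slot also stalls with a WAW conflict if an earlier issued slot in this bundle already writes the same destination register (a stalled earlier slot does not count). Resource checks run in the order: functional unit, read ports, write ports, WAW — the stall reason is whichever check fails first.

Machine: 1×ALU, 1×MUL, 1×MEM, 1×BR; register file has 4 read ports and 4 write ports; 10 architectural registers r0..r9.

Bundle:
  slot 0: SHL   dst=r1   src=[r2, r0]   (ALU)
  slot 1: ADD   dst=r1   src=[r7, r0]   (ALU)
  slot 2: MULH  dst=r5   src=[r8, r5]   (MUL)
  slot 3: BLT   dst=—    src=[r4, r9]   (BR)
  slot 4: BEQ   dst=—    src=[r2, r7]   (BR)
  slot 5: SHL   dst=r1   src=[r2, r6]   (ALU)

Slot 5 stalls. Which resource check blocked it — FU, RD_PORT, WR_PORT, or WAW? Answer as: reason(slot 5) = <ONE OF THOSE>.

reason(slot 5) = FU

#0 ALU src=r2,r0 dispatched  <A:0 Mu:1 Ld:1 B:1 rd:2 wr:3>
#1 ALU src=r7,r0 held:FU  <A:0 Mu:1 Ld:1 B:1 rd:2 wr:3>
#2 MUL src=r8,r5 dispatched  <A:0 Mu:0 Ld:1 B:1 rd:0 wr:2>
#3 BR src=r4,r9 held:RD_PORT  <A:0 Mu:0 Ld:1 B:1 rd:0 wr:2>
#4 BR src=r2,r7 held:RD_PORT  <A:0 Mu:0 Ld:1 B:1 rd:0 wr:2>
#5 ALU src=r2,r6 held:FU  <A:0 Mu:0 Ld:1 B:1 rd:0 wr:2>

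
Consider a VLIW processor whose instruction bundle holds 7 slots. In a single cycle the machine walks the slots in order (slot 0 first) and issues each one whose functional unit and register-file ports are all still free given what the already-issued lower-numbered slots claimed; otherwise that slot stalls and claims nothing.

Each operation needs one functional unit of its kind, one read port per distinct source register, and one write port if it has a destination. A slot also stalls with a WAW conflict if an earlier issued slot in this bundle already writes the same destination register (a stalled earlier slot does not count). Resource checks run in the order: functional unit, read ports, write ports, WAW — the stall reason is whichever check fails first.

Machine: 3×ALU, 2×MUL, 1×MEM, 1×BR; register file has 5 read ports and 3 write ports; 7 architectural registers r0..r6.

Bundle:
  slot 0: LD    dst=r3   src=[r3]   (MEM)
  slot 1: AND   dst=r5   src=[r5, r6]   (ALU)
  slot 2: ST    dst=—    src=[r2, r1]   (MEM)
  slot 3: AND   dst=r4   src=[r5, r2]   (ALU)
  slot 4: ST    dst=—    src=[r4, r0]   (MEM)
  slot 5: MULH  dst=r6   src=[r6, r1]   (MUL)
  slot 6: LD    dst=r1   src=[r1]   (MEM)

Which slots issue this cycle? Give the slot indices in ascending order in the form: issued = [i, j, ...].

issued = [0, 1, 3]

#0 MEM src=r3 dispatched  <A:3 Mu:2 Ld:0 B:1 rd:4 wr:2>
#1 ALU src=r5,r6 dispatched  <A:2 Mu:2 Ld:0 B:1 rd:2 wr:1>
#2 MEM src=r2,r1 held:FU  <A:2 Mu:2 Ld:0 B:1 rd:2 wr:1>
#3 ALU src=r5,r2 dispatched  <A:1 Mu:2 Ld:0 B:1 rd:0 wr:0>
#4 MEM src=r4,r0 held:FU  <A:1 Mu:2 Ld:0 B:1 rd:0 wr:0>
#5 MUL src=r6,r1 held:RD_PORT  <A:1 Mu:2 Ld:0 B:1 rd:0 wr:0>
#6 MEM src=r1 held:FU  <A:1 Mu:2 Ld:0 B:1 rd:0 wr:0>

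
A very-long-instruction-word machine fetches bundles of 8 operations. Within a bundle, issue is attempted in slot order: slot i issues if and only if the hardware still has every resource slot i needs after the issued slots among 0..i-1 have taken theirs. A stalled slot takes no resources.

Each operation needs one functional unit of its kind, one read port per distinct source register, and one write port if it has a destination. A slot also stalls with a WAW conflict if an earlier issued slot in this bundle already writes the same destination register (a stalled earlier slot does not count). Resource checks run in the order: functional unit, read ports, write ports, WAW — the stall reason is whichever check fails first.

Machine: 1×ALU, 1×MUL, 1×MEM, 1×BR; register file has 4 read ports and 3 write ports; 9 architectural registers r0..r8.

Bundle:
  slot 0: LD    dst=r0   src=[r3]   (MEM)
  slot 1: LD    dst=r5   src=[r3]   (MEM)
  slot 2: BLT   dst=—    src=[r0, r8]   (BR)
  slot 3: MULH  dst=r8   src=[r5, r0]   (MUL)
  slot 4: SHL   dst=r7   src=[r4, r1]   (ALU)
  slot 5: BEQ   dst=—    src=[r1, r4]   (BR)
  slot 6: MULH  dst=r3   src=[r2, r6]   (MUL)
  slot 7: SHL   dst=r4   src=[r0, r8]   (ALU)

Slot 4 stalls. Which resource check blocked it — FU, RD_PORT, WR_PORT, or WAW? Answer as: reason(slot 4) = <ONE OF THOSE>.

reason(slot 4) = RD_PORT

#0 MEM src=r3 dispatched  <A:1 Mu:1 Ld:0 B:1 rd:3 wr:2>
#1 MEM src=r3 held:FU  <A:1 Mu:1 Ld:0 B:1 rd:3 wr:2>
#2 BR src=r0,r8 dispatched  <A:1 Mu:1 Ld:0 B:0 rd:1 wr:2>
#3 MUL src=r5,r0 held:RD_PORT  <A:1 Mu:1 Ld:0 B:0 rd:1 wr:2>
#4 ALU src=r4,r1 held:RD_PORT  <A:1 Mu:1 Ld:0 B:0 rd:1 wr:2>
#5 BR src=r1,r4 held:FU  <A:1 Mu:1 Ld:0 B:0 rd:1 wr:2>
#6 MUL src=r2,r6 held:RD_PORT  <A:1 Mu:1 Ld:0 B:0 rd:1 wr:2>
#7 ALU src=r0,r8 held:RD_PORT  <A:1 Mu:1 Ld:0 B:0 rd:1 wr:2>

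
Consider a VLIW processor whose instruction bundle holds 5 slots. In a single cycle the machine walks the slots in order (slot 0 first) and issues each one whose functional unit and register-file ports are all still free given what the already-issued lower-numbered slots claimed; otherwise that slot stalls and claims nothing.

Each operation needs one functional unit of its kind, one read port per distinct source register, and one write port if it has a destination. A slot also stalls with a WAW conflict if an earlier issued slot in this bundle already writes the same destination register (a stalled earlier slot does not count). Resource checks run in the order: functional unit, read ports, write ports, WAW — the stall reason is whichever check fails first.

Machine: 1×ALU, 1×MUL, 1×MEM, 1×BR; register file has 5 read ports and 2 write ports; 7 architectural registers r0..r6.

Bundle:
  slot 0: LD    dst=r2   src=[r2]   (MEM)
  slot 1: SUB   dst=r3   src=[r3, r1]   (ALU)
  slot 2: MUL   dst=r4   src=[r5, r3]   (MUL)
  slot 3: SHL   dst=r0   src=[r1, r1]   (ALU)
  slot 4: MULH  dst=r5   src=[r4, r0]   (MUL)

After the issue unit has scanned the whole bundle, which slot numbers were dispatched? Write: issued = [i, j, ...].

issued = [0, 1]

slot 0 (MEM): ISSUE — free A1,Mu1,Ld0,B1 rp4 wp1
slot 1 (ALU): ISSUE — free A0,Mu1,Ld0,B1 rp2 wp0
slot 2 (MUL): stall WR_PORT — free A0,Mu1,Ld0,B1 rp2 wp0
slot 3 (ALU): stall FU — free A0,Mu1,Ld0,B1 rp2 wp0
slot 4 (MUL): stall WR_PORT — free A0,Mu1,Ld0,B1 rp2 wp0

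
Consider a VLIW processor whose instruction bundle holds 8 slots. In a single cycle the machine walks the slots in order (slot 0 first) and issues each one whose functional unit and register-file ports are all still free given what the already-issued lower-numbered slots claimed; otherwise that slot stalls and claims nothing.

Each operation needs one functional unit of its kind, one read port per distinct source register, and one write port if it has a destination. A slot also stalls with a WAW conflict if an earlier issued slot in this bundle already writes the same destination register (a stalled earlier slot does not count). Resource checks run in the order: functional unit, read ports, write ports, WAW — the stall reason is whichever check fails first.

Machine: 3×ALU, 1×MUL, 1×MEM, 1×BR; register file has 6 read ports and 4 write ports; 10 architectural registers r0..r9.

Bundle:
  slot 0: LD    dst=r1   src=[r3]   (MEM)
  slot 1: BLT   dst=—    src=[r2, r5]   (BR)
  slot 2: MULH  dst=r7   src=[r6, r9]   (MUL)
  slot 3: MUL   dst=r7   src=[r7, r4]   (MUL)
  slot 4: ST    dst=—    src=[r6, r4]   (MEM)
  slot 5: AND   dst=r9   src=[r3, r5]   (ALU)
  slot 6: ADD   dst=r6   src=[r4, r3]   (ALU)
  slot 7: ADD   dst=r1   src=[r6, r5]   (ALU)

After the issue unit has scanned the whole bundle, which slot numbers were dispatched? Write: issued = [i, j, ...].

slot 0 (MEM): ISSUE — free A3,Mu1,Ld0,B1 rp5 wp3
slot 1 (BR): ISSUE — free A3,Mu1,Ld0,B0 rp3 wp3
slot 2 (MUL): ISSUE — free A3,Mu0,Ld0,B0 rp1 wp2
slot 3 (MUL): stall FU — free A3,Mu0,Ld0,B0 rp1 wp2
slot 4 (MEM): stall FU — free A3,Mu0,Ld0,B0 rp1 wp2
slot 5 (ALU): stall RD_PORT — free A3,Mu0,Ld0,B0 rp1 wp2
slot 6 (ALU): stall RD_PORT — free A3,Mu0,Ld0,B0 rp1 wp2
slot 7 (ALU): stall RD_PORT — free A3,Mu0,Ld0,B0 rp1 wp2

issued = [0, 1, 2]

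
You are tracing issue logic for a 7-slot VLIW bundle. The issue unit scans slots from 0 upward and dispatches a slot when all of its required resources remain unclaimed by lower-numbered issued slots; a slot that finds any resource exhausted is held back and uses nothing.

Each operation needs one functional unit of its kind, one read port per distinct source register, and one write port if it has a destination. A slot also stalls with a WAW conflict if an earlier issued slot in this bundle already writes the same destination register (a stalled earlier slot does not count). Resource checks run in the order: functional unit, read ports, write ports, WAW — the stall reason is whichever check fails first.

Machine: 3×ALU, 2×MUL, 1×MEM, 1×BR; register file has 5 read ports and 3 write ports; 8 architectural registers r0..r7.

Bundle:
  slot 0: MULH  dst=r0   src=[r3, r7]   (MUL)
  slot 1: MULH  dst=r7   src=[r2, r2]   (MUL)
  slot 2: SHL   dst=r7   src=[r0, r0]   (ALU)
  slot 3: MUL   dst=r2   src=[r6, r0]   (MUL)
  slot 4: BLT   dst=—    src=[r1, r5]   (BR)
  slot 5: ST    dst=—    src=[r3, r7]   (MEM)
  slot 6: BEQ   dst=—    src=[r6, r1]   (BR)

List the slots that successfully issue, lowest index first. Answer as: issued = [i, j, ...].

issued = [0, 1, 4]

[0] MUL needs rd=2 wr=1: ok; after: ALU=3 MUL=1 MEM=1 BR=1, R=3, W=2
[1] MUL needs rd=1 wr=1: ok; after: ALU=3 MUL=0 MEM=1 BR=1, R=2, W=1
[2] ALU needs rd=1 wr=1: WAW; after: ALU=3 MUL=0 MEM=1 BR=1, R=2, W=1
[3] MUL needs rd=2 wr=1: FU; after: ALU=3 MUL=0 MEM=1 BR=1, R=2, W=1
[4] BR needs rd=2 wr=0: ok; after: ALU=3 MUL=0 MEM=1 BR=0, R=0, W=1
[5] MEM needs rd=2 wr=0: RD_PORT; after: ALU=3 MUL=0 MEM=1 BR=0, R=0, W=1
[6] BR needs rd=2 wr=0: FU; after: ALU=3 MUL=0 MEM=1 BR=0, R=0, W=1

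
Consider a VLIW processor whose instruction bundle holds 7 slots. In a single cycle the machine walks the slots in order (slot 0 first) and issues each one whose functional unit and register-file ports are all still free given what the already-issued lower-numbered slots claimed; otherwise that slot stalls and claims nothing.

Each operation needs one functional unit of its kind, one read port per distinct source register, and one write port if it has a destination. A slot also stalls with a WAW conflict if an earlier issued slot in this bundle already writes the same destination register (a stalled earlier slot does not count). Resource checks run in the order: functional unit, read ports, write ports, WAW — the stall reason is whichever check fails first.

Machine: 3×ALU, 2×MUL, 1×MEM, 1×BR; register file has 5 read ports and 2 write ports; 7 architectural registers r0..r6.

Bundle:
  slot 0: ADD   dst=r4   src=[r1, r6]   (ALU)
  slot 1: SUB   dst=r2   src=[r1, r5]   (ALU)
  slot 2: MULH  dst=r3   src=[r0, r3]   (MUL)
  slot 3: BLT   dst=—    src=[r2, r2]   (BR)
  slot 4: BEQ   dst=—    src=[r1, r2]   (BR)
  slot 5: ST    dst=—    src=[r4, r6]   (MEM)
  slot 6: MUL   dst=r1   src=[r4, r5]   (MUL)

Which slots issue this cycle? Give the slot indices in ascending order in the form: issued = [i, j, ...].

  0. ALU→r4 ⇒ go  {2A/2Mu/1Ld/1B | 3r 1w}
  1. ALU→r2 ⇒ go  {1A/2Mu/1Ld/1B | 1r 0w}
  2. MUL→r3 ⇒ no(RD_PORT)  {1A/2Mu/1Ld/1B | 1r 0w}
  3. BR ⇒ go  {1A/2Mu/1Ld/0B | 0r 0w}
  4. BR ⇒ no(FU)  {1A/2Mu/1Ld/0B | 0r 0w}
  5. MEM ⇒ no(RD_PORT)  {1A/2Mu/1Ld/0B | 0r 0w}
  6. MUL→r1 ⇒ no(RD_PORT)  {1A/2Mu/1Ld/0B | 0r 0w}

issued = [0, 1, 3]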